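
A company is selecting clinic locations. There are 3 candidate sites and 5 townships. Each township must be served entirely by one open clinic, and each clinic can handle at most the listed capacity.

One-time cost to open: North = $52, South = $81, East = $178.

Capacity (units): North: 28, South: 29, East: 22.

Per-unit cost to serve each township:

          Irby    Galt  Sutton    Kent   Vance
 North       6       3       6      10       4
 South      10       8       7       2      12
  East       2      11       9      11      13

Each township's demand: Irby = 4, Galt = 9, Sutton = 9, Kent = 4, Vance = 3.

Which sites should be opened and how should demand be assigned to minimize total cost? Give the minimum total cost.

Minimum total cost: 258

Open {North, South}: Irby→North 6·4=24, Galt→North 3·9=27, Sutton→North 6·9=54, Kent→South 2·4=8, Vance→North 4·3=12.
Loads: North carries 25/28, South carries 4/29. Service 125; fixed 133; total 258.
Next best feasible plan costs 267.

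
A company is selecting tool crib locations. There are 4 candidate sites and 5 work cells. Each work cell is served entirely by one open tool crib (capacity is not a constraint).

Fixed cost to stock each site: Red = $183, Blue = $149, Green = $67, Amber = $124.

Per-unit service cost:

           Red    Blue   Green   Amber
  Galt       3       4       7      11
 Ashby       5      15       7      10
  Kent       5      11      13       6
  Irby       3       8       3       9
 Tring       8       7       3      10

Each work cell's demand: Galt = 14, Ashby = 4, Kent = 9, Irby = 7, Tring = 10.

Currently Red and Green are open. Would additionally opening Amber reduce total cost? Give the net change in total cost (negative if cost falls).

No — net change +124 (cost rises by 124).

Current service cost with {Red, Green}: 158.
Adding Amber: each work cell re-picks its cheapest; new service cost 158, saving 0.
Extra fixed cost: 124. Net change = 124 − 0 = 124.
(Totals: 408 → 532.)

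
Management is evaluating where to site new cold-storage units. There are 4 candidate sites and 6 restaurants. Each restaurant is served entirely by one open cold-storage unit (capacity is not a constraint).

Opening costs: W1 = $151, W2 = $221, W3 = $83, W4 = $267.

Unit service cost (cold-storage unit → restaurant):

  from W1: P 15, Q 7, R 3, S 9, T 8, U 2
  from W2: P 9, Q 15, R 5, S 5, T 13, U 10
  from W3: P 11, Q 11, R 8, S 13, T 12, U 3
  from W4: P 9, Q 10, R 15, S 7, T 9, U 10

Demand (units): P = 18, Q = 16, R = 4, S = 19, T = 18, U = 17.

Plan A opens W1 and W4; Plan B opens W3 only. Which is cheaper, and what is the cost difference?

Plan B is cheaper by 12.

Plan A: {W1, W4}: P→W4 9·18=162, Q→W1 7·16=112, R→W1 3·4=12, S→W4 7·19=133, T→W1 8·18=144, U→W1 2·17=34. Service 597; fixed 418; total 1015.
Plan B: {W3}: P→W3 11·18=198, Q→W3 11·16=176, R→W3 8·4=32, S→W3 13·19=247, T→W3 12·18=216, U→W3 3·17=51. Service 920; fixed 83; total 1003.
Difference: |1015 − 1003| = 12.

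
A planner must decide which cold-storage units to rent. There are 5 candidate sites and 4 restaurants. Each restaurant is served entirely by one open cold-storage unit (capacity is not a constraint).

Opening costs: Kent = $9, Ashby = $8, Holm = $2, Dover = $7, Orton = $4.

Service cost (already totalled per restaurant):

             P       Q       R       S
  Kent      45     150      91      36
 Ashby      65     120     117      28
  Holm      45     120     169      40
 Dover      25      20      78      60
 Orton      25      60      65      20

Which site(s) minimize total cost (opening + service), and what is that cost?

For any fixed open set, each restaurant goes to its cheapest open site; total = fixed + service.
{Dover, Orton}: P→Dover 25, Q→Dover 20, R→Orton 65, S→Orton 20. Service 130; fixed 11; total 141.
{Holm, Dover, Orton}: service 130 + fixed 13 = 143
{Ashby, Dover, Orton}: service 130 + fixed 19 = 149
{Kent, Ashby, Holm, Dover, Orton}: service 130 + fixed 30 = 160
No other subset beats 141.

Open Dover and Orton; minimum total cost 141.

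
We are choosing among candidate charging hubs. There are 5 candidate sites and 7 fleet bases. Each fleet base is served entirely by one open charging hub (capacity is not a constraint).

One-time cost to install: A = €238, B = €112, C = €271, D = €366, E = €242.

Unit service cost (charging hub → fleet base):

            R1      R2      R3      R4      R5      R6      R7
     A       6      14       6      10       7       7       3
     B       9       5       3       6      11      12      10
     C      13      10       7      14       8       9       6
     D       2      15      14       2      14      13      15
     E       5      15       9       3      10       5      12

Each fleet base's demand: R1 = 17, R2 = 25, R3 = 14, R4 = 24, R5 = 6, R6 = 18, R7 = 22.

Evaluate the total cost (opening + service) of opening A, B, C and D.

Each fleet base is assigned to its cheapest site among the open ones.
{A, B, C, D}: R1→D 2·17=34, R2→B 5·25=125, R3→B 3·14=42, R4→D 2·24=48, R5→A 7·6=42, R6→A 7·18=126, R7→A 3·22=66. Service 483; fixed 987; total 1470.

Total cost: 1470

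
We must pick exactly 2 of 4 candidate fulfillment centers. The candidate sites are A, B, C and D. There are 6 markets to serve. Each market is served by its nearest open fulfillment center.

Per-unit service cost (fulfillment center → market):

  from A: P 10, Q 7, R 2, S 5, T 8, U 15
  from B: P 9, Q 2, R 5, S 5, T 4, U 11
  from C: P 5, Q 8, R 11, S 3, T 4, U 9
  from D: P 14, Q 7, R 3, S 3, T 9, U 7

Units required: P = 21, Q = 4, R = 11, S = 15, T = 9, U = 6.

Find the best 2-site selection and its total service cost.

With exactly 2 open, each market uses its cheapest among the chosen.
{C, D}: P→C 5·21=105, Q→D 7·4=28, R→D 3·11=33, S→C 3·15=45, T→C 4·9=36, U→D 7·6=42. Service cost 289.
{A, C}: service cost 290
{B, C}: service cost 303
Among all 6 size-2 choices, {C, D} is lowest.

Choose C and D; total service cost 289.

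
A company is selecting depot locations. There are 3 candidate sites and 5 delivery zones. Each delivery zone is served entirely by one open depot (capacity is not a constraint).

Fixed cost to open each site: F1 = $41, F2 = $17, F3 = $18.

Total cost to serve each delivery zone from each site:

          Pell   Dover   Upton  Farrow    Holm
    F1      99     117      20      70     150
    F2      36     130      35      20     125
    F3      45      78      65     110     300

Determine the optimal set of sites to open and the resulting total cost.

For any fixed open set, each delivery zone goes to its cheapest open site; total = fixed + service.
{F2, F3}: Pell→F2 36, Dover→F3 78, Upton→F2 35, Farrow→F2 20, Holm→F2 125. Service 294; fixed 35; total 329.
{F1, F2, F3}: service 279 + fixed 76 = 355
{F2}: Pell→F2 36, Dover→F2 130, Upton→F2 35, Farrow→F2 20, Holm→F2 125. Service 346; fixed 17; total 363.
No other subset beats 329.

Open F2 and F3; minimum total cost 329.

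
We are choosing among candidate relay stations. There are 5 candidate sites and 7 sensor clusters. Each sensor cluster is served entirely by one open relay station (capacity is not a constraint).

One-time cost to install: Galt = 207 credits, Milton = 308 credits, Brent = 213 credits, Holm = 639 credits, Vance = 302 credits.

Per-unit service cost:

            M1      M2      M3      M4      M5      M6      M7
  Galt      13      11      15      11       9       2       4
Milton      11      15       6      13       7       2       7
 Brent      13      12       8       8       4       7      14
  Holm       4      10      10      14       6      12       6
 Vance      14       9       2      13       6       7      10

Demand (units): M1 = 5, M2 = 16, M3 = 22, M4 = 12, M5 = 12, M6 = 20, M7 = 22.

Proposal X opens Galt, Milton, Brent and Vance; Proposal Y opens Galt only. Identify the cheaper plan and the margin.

Proposal Y is cheaper by 399.

Proposal X: {Galt, Milton, Brent, Vance}: M1→Milton 11·5=55, M2→Vance 9·16=144, M3→Vance 2·22=44, M4→Brent 8·12=96, M5→Brent 4·12=48, M6→Galt 2·20=40, M7→Galt 4·22=88. Service 515; fixed 1030; total 1545.
Proposal Y: {Galt}: M1→Galt 13·5=65, M2→Galt 11·16=176, M3→Galt 15·22=330, M4→Galt 11·12=132, M5→Galt 9·12=108, M6→Galt 2·20=40, M7→Galt 4·22=88. Service 939; fixed 207; total 1146.
Difference: |1545 − 1146| = 399.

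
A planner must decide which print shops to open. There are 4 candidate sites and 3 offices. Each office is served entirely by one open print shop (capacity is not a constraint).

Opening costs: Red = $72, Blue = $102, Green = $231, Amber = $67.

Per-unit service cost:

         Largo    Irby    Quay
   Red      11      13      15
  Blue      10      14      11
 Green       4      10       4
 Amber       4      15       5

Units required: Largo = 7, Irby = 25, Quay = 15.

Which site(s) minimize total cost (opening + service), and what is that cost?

For any fixed open set, each office goes to its cheapest open site; total = fixed + service.
{Amber}: Largo→Amber 4·7=28, Irby→Amber 15·25=375, Quay→Amber 5·15=75. Service 478; fixed 67; total 545.
{Red, Amber}: Largo→Amber 4·7=28, Irby→Red 13·25=325, Quay→Amber 5·15=75. Service 428; fixed 139; total 567.
{Green}: service 338 + fixed 231 = 569
{Red, Blue, Green, Amber}: Largo→Green 4·7=28, Irby→Green 10·25=250, Quay→Green 4·15=60. Service 338; fixed 472; total 810.
No other subset beats 545.

Open Amber only; minimum total cost 545.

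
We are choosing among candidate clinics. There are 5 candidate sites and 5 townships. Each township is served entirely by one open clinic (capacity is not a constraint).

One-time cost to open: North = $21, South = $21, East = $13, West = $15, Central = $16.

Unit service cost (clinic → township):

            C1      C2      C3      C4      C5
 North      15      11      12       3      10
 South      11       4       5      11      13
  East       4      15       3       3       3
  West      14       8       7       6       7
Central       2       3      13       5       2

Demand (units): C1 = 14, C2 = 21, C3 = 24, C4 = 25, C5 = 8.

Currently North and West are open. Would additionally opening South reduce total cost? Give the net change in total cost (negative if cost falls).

Current service cost with {North, West}: 663.
Adding South: each township re-picks its cheapest; new service cost 489, saving 174.
Extra fixed cost: 21. Net change = 21 − 174 = -153.
(Totals: 699 → 546.)

Yes — net change −153 (cost falls by 153).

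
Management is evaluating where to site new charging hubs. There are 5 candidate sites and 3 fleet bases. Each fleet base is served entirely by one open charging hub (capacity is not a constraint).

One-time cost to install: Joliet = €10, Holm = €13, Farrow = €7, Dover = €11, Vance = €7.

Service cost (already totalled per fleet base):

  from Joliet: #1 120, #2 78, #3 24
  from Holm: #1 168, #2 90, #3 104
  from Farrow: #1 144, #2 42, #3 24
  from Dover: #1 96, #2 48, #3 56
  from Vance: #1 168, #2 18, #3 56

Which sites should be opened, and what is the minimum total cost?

Open Farrow, Dover and Vance; minimum total cost 163.

For any fixed open set, each fleet base goes to its cheapest open site; total = fixed + service.
{Farrow, Dover, Vance}: #1→Dover 96, #2→Vance 18, #3→Farrow 24. Service 138; fixed 25; total 163.
{Joliet, Dover, Vance}: #1→Dover 96, #2→Vance 18, #3→Joliet 24. Service 138; fixed 28; total 166.
{Joliet, Farrow, Dover, Vance}: #1→Dover 96, #2→Vance 18, #3→Joliet 24. Service 138; fixed 35; total 173.
{Joliet, Holm, Farrow, Dover, Vance}: service 138 + fixed 48 = 186
No other subset beats 163.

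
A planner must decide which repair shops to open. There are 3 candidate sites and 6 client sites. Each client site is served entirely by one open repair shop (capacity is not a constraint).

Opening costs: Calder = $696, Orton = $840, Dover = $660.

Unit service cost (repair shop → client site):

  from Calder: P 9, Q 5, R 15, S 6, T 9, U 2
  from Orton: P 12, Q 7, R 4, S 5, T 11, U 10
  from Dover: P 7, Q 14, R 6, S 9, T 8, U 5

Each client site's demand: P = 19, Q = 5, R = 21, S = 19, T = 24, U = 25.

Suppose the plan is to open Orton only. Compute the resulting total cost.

Each client site is assigned to its cheapest site among the open ones.
{Orton}: P→Orton 12·19=228, Q→Orton 7·5=35, R→Orton 4·21=84, S→Orton 5·19=95, T→Orton 11·24=264, U→Orton 10·25=250. Service 956; fixed 840; total 1796.

Total cost: 1796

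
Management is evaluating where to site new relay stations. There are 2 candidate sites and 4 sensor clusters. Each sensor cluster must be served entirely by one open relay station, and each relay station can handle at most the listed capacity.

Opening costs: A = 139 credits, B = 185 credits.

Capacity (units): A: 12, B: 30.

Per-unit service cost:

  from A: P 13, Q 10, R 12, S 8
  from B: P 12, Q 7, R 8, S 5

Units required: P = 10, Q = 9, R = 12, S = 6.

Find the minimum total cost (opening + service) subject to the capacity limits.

Minimum total cost: 643

Open {A, B}: P→A 13·10=130, Q→B 7·9=63, R→B 8·12=96, S→B 5·6=30.
Loads: A carries 10/12, B carries 27/30. Service 319; fixed 324; total 643.
Next best feasible plan costs 660.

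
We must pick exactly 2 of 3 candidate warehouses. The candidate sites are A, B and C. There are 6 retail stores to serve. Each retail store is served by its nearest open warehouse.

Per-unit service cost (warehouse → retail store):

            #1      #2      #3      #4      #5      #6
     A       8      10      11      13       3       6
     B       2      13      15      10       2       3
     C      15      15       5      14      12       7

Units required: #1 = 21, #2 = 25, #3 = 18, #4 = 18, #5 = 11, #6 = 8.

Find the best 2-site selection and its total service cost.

With exactly 2 open, each retail store uses its cheapest among the chosen.
{B, C}: #1→B 2·21=42, #2→B 13·25=325, #3→C 5·18=90, #4→B 10·18=180, #5→B 2·11=22, #6→B 3·8=24. Service cost 683.
{A, B}: service cost 716
{A, C}: service cost 823
Among all 3 size-2 choices, {B, C} is lowest.

Choose B and C; total service cost 683.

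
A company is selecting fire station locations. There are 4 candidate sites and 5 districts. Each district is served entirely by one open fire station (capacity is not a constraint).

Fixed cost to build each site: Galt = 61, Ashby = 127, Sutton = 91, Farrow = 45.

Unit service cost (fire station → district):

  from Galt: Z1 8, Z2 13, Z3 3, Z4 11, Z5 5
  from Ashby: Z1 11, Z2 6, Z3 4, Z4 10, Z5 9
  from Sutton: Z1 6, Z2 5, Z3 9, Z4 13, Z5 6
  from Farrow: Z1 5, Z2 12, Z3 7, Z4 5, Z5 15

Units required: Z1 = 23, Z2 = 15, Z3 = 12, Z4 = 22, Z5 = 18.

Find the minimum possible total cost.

For any fixed open set, each district goes to its cheapest open site; total = fixed + service.
{Galt, Sutton, Farrow}: Z1→Farrow 5·23=115, Z2→Sutton 5·15=75, Z3→Galt 3·12=36, Z4→Farrow 5·22=110, Z5→Galt 5·18=90. Service 426; fixed 197; total 623.
{Sutton, Farrow}: Z1→Farrow 5·23=115, Z2→Sutton 5·15=75, Z3→Farrow 7·12=84, Z4→Farrow 5·22=110, Z5→Sutton 6·18=108. Service 492; fixed 136; total 628.
{Galt, Farrow}: service 531 + fixed 106 = 637
{Galt, Ashby, Sutton, Farrow}: service 426 + fixed 324 = 750
(All 15 nonempty subsets were checked; Galt, Sutton and Farrow is lowest.)

Minimum total cost: 623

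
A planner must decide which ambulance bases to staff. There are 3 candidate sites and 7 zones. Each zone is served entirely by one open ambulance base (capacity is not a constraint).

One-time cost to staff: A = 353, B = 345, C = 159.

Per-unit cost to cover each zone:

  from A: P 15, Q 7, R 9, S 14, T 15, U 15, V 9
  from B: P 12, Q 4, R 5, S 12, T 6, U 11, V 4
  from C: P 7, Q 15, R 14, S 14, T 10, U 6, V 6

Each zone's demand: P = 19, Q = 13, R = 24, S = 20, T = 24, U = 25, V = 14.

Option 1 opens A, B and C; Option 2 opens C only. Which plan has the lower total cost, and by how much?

Option 1: {A, B, C}: P→C 7·19=133, Q→B 4·13=52, R→B 5·24=120, S→B 12·20=240, T→B 6·24=144, U→C 6·25=150, V→B 4·14=56. Service 895; fixed 857; total 1752.
Option 2: {C}: P→C 7·19=133, Q→C 15·13=195, R→C 14·24=336, S→C 14·20=280, T→C 10·24=240, U→C 6·25=150, V→C 6·14=84. Service 1418; fixed 159; total 1577.
Difference: |1752 − 1577| = 175.

Option 2 is cheaper by 175.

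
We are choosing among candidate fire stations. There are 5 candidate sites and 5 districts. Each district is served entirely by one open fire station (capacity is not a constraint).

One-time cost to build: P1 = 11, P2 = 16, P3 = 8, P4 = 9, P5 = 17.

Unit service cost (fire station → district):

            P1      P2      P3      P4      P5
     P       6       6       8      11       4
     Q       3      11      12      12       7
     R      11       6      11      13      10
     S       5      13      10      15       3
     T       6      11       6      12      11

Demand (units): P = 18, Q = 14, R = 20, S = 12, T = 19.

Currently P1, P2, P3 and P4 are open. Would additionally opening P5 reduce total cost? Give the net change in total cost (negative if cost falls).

Current service cost with {P1, P2, P3, P4}: 444.
Adding P5: each district re-picks its cheapest; new service cost 384, saving 60.
Extra fixed cost: 17. Net change = 17 − 60 = -43.
(Totals: 488 → 445.)

Yes — net change −43 (cost falls by 43).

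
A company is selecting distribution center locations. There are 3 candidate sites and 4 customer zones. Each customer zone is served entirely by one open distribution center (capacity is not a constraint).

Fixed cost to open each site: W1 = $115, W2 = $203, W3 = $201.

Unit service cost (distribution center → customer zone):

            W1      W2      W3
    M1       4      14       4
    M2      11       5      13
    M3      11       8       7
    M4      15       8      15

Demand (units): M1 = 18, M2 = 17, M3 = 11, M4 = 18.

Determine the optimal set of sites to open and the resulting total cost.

Open W1 and W2; minimum total cost 707.

For any fixed open set, each customer zone goes to its cheapest open site; total = fixed + service.
{W1, W2}: M1→W1 4·18=72, M2→W2 5·17=85, M3→W2 8·11=88, M4→W2 8·18=144. Service 389; fixed 318; total 707.
{W1}: M1→W1 4·18=72, M2→W1 11·17=187, M3→W1 11·11=121, M4→W1 15·18=270. Service 650; fixed 115; total 765.
{W2}: M1→W2 14·18=252, M2→W2 5·17=85, M3→W2 8·11=88, M4→W2 8·18=144. Service 569; fixed 203; total 772.
{W1, W2, W3}: service 378 + fixed 519 = 897
No other subset beats 707.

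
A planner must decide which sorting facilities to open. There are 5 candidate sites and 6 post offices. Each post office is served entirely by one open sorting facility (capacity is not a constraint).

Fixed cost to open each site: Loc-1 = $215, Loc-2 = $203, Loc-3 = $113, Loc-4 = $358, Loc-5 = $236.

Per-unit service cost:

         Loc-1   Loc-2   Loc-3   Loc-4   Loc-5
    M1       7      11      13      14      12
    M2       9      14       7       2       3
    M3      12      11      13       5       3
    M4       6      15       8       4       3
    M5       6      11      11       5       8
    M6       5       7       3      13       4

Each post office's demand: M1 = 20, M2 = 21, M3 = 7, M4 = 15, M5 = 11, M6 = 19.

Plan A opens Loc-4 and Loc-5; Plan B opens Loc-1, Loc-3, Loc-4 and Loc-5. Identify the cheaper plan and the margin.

Plan A is cheaper by 209.

Plan A: {Loc-4, Loc-5}: M1→Loc-5 12·20=240, M2→Loc-4 2·21=42, M3→Loc-5 3·7=21, M4→Loc-5 3·15=45, M5→Loc-4 5·11=55, M6→Loc-5 4·19=76. Service 479; fixed 594; total 1073.
Plan B: {Loc-1, Loc-3, Loc-4, Loc-5}: M1→Loc-1 7·20=140, M2→Loc-4 2·21=42, M3→Loc-5 3·7=21, M4→Loc-5 3·15=45, M5→Loc-4 5·11=55, M6→Loc-3 3·19=57. Service 360; fixed 922; total 1282.
Difference: |1073 − 1282| = 209.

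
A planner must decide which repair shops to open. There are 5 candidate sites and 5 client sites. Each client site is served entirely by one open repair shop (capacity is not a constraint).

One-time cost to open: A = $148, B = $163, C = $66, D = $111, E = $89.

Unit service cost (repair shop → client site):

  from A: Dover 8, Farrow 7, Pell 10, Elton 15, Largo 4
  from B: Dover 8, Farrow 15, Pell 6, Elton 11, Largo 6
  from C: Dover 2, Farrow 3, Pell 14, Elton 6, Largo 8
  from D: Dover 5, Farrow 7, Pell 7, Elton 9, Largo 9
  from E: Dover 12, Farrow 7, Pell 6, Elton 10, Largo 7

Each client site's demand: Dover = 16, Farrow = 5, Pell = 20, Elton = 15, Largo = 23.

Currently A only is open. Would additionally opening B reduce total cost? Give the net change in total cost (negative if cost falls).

Current service cost with {A}: 680.
Adding B: each client site re-picks its cheapest; new service cost 540, saving 140.
Extra fixed cost: 163. Net change = 163 − 140 = 23.
(Totals: 828 → 851.)

No — net change +23 (cost rises by 23).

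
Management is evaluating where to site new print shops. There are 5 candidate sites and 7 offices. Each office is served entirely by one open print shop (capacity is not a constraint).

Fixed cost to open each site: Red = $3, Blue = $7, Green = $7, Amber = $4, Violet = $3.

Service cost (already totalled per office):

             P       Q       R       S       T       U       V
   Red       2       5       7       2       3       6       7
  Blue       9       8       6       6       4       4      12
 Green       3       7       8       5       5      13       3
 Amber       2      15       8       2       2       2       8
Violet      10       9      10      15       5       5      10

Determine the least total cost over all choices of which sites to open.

For any fixed open set, each office goes to its cheapest open site; total = fixed + service.
{Red, Amber}: P→Red 2, Q→Red 5, R→Red 7, S→Red 2, T→Amber 2, U→Amber 2, V→Red 7. Service 27; fixed 7; total 34.
{Red}: service 32 + fixed 3 = 35
{Red, Green, Amber}: P→Red 2, Q→Red 5, R→Red 7, S→Red 2, T→Amber 2, U→Amber 2, V→Green 3. Service 23; fixed 14; total 37.
{Red, Blue, Green, Amber, Violet}: service 22 + fixed 24 = 46
No other subset beats 34.

Minimum total cost: 34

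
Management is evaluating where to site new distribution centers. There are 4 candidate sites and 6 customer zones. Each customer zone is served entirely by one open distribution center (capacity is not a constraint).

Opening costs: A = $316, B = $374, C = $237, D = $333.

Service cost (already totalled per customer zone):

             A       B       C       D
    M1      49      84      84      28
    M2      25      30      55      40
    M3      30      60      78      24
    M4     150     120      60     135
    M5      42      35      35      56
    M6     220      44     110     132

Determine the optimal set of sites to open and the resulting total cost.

For any fixed open set, each customer zone goes to its cheapest open site; total = fixed + service.
{C}: M1→C 84, M2→C 55, M3→C 78, M4→C 60, M5→C 35, M6→C 110. Service 422; fixed 237; total 659.
{B}: service 373 + fixed 374 = 747
{D}: service 415 + fixed 333 = 748
{A, B, C, D}: service 216 + fixed 1260 = 1476
No other subset beats 659.

Open C only; minimum total cost 659.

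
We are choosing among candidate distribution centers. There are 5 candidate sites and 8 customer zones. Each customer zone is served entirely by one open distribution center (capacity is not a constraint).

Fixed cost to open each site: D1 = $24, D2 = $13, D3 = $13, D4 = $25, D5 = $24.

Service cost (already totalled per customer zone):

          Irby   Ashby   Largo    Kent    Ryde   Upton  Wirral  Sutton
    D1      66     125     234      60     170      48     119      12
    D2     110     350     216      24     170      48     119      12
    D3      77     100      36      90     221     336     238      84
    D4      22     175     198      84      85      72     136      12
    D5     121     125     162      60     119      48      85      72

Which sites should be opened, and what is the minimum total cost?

For any fixed open set, each customer zone goes to its cheapest open site; total = fixed + service.
{D2, D3, D4, D5}: Irby→D4 22, Ashby→D3 100, Largo→D3 36, Kent→D2 24, Ryde→D4 85, Upton→D2 48, Wirral→D5 85, Sutton→D2 12. Service 412; fixed 75; total 487.
{D2, D3, D4}: service 446 + fixed 51 = 497
{D3, D4, D5}: service 448 + fixed 62 = 510
{D1, D2, D3, D4, D5}: Irby→D4 22, Ashby→D3 100, Largo→D3 36, Kent→D2 24, Ryde→D4 85, Upton→D1 48, Wirral→D5 85, Sutton→D1 12. Service 412; fixed 99; total 511.
No other subset beats 487.

Open D2, D3, D4 and D5; minimum total cost 487.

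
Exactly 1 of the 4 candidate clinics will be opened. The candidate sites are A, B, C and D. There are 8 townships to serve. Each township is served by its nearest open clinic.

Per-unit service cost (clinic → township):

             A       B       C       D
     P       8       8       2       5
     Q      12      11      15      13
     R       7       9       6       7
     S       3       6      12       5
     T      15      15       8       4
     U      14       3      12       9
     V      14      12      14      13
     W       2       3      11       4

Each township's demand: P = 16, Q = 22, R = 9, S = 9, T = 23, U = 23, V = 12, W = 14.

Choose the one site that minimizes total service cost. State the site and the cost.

Choose D only; total service cost 985.

With exactly 1 open, each township uses its cheapest among the chosen.
{D}: P→D 5·16=80, Q→D 13·22=286, R→D 7·9=63, S→D 5·9=45, T→D 4·23=92, U→D 9·23=207, V→D 13·12=156, W→D 4·14=56. Service cost 985.
{B}: service cost 1105
{C}: service cost 1306
Among all 4 size-1 choices, {D} is lowest.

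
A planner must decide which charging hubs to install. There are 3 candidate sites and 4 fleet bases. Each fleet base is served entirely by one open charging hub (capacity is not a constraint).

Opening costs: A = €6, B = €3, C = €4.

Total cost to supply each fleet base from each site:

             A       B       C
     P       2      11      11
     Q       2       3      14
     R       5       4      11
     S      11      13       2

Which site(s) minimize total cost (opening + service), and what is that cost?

Open A and C; minimum total cost 21.

For any fixed open set, each fleet base goes to its cheapest open site; total = fixed + service.
{A, C}: P→A 2, Q→A 2, R→A 5, S→C 2. Service 11; fixed 10; total 21.
{A, B, C}: service 10 + fixed 13 = 23
{A}: P→A 2, Q→A 2, R→A 5, S→A 11. Service 20; fixed 6; total 26.
{B}: P→B 11, Q→B 3, R→B 4, S→B 13. Service 31; fixed 3; total 34.
No other subset beats 21.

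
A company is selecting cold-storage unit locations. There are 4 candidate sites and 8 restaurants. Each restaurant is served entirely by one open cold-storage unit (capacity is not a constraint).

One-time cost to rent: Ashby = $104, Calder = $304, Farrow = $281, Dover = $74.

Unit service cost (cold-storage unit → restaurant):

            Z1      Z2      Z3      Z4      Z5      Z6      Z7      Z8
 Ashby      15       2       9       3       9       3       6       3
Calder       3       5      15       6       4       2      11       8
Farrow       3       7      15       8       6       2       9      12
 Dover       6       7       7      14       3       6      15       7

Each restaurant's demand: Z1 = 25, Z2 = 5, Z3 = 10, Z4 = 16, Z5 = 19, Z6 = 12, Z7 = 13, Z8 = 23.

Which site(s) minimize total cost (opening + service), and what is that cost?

For any fixed open set, each restaurant goes to its cheapest open site; total = fixed + service.
{Ashby, Dover}: Z1→Dover 6·25=150, Z2→Ashby 2·5=10, Z3→Dover 7·10=70, Z4→Ashby 3·16=48, Z5→Dover 3·19=57, Z6→Ashby 3·12=36, Z7→Ashby 6·13=78, Z8→Ashby 3·23=69. Service 518; fixed 178; total 696.
{Ashby, Calder}: Z1→Calder 3·25=75, Z2→Ashby 2·5=10, Z3→Ashby 9·10=90, Z4→Ashby 3·16=48, Z5→Calder 4·19=76, Z6→Calder 2·12=24, Z7→Ashby 6·13=78, Z8→Ashby 3·23=69. Service 470; fixed 408; total 878.
{Ashby, Farrow, Dover}: service 431 + fixed 459 = 890
{Ashby, Calder, Farrow, Dover}: Z1→Calder 3·25=75, Z2→Ashby 2·5=10, Z3→Dover 7·10=70, Z4→Ashby 3·16=48, Z5→Dover 3·19=57, Z6→Calder 2·12=24, Z7→Ashby 6·13=78, Z8→Ashby 3·23=69. Service 431; fixed 763; total 1194.
(All 15 nonempty subsets were checked; Ashby and Dover is lowest.)

Open Ashby and Dover; minimum total cost 696.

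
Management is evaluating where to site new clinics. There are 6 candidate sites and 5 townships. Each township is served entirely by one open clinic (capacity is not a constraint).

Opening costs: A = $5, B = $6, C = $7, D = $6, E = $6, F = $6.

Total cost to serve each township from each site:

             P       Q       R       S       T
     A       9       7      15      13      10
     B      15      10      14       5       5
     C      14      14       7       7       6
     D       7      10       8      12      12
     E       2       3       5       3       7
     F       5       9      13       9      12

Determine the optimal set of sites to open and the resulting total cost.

Open E only; minimum total cost 26.

For any fixed open set, each township goes to its cheapest open site; total = fixed + service.
{E}: P→E 2, Q→E 3, R→E 5, S→E 3, T→E 7. Service 20; fixed 6; total 26.
{B, E}: service 18 + fixed 12 = 30
{A, E}: P→E 2, Q→E 3, R→E 5, S→E 3, T→E 7. Service 20; fixed 11; total 31.
{A, B, C, D, E, F}: service 18 + fixed 36 = 54
No other subset beats 26.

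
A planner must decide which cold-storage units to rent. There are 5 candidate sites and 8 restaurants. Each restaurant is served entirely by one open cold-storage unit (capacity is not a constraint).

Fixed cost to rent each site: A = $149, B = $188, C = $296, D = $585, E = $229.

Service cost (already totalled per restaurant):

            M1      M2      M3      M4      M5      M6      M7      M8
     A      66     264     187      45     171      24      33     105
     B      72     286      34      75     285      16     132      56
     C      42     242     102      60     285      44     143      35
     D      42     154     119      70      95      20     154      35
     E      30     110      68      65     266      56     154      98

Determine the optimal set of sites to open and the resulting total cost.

For any fixed open set, each restaurant goes to its cheapest open site; total = fixed + service.
{A, E}: M1→E 30, M2→E 110, M3→E 68, M4→A 45, M5→A 171, M6→A 24, M7→A 33, M8→E 98. Service 579; fixed 378; total 957.
{A, B}: service 685 + fixed 337 = 1022
{A}: M1→A 66, M2→A 264, M3→A 187, M4→A 45, M5→A 171, M6→A 24, M7→A 33, M8→A 105. Service 895; fixed 149; total 1044.
{A, B, C, D, E}: service 398 + fixed 1447 = 1845
No other subset beats 957.

Open A and E; minimum total cost 957.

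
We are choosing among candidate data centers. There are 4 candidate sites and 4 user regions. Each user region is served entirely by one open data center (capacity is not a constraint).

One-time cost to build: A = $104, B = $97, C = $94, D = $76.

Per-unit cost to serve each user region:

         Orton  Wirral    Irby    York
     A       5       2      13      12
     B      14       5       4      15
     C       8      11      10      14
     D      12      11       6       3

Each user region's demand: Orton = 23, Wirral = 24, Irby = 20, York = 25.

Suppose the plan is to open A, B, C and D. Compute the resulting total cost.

Total cost: 689

Each user region is assigned to its cheapest site among the open ones.
{A, B, C, D}: Orton→A 5·23=115, Wirral→A 2·24=48, Irby→B 4·20=80, York→D 3·25=75. Service 318; fixed 371; total 689.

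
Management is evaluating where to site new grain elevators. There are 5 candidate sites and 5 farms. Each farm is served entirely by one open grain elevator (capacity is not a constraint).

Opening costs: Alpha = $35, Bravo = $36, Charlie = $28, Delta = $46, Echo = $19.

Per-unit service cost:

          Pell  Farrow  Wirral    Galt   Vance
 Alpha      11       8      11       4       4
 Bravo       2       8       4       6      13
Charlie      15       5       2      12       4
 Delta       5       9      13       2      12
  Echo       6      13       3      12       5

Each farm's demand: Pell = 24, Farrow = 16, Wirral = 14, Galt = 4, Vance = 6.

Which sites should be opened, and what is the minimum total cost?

Open Bravo and Charlie; minimum total cost 268.

For any fixed open set, each farm goes to its cheapest open site; total = fixed + service.
{Bravo, Charlie}: Pell→Bravo 2·24=48, Farrow→Charlie 5·16=80, Wirral→Charlie 2·14=28, Galt→Bravo 6·4=24, Vance→Charlie 4·6=24. Service 204; fixed 64; total 268.
{Bravo, Charlie, Echo}: Pell→Bravo 2·24=48, Farrow→Charlie 5·16=80, Wirral→Charlie 2·14=28, Galt→Bravo 6·4=24, Vance→Charlie 4·6=24. Service 204; fixed 83; total 287.
{Alpha, Bravo, Charlie}: Pell→Bravo 2·24=48, Farrow→Charlie 5·16=80, Wirral→Charlie 2·14=28, Galt→Alpha 4·4=16, Vance→Alpha 4·6=24. Service 196; fixed 99; total 295.
{Alpha, Bravo, Charlie, Delta, Echo}: Pell→Bravo 2·24=48, Farrow→Charlie 5·16=80, Wirral→Charlie 2·14=28, Galt→Delta 2·4=8, Vance→Alpha 4·6=24. Service 188; fixed 164; total 352.
No other subset beats 268.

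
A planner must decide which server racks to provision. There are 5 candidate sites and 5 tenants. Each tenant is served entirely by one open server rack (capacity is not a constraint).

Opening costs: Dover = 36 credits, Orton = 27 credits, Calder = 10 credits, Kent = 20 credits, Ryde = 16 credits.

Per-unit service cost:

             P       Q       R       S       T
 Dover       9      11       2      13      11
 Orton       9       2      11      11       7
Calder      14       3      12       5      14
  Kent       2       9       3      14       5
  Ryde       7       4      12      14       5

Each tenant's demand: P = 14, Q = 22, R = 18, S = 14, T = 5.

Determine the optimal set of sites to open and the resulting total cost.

Open Calder and Kent; minimum total cost 273.

For any fixed open set, each tenant goes to its cheapest open site; total = fixed + service.
{Calder, Kent}: P→Kent 2·14=28, Q→Calder 3·22=66, R→Kent 3·18=54, S→Calder 5·14=70, T→Kent 5·5=25. Service 243; fixed 30; total 273.
{Orton, Calder, Kent}: service 221 + fixed 57 = 278
{Calder, Kent, Ryde}: service 243 + fixed 46 = 289
{Dover, Orton, Calder, Kent, Ryde}: P→Kent 2·14=28, Q→Orton 2·22=44, R→Dover 2·18=36, S→Calder 5·14=70, T→Kent 5·5=25. Service 203; fixed 109; total 312.
No other subset beats 273.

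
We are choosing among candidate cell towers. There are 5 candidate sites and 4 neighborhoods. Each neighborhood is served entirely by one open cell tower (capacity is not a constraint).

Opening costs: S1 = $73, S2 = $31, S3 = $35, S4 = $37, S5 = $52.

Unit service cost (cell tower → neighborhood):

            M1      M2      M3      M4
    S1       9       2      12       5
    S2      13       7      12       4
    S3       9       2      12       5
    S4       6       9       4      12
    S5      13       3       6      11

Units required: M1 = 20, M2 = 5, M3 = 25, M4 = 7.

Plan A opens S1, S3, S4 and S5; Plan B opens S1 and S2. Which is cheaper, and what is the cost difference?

Plan A is cheaper by 160.

Plan A: {S1, S3, S4, S5}: M1→S4 6·20=120, M2→S1 2·5=10, M3→S4 4·25=100, M4→S1 5·7=35. Service 265; fixed 197; total 462.
Plan B: {S1, S2}: M1→S1 9·20=180, M2→S1 2·5=10, M3→S1 12·25=300, M4→S2 4·7=28. Service 518; fixed 104; total 622.
Difference: |462 − 622| = 160.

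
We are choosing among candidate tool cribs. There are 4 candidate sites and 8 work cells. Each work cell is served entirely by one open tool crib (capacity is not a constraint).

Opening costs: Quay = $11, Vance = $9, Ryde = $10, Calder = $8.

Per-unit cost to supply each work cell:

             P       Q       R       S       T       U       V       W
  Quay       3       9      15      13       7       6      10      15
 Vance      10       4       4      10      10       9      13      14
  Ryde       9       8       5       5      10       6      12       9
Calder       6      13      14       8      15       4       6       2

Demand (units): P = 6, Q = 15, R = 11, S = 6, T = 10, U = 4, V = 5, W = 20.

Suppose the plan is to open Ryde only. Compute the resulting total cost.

Total cost: 633

Each work cell is assigned to its cheapest site among the open ones.
{Ryde}: P→Ryde 9·6=54, Q→Ryde 8·15=120, R→Ryde 5·11=55, S→Ryde 5·6=30, T→Ryde 10·10=100, U→Ryde 6·4=24, V→Ryde 12·5=60, W→Ryde 9·20=180. Service 623; fixed 10; total 633.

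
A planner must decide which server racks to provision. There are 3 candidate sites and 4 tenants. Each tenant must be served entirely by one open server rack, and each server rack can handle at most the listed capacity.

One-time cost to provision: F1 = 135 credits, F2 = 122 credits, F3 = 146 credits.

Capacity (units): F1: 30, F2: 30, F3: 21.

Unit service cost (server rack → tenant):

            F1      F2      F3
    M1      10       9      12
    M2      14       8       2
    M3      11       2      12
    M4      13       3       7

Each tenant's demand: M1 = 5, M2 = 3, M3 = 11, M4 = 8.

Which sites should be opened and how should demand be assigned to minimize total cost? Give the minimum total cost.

Minimum total cost: 237

Open {F2}: M1→F2 9·5=45, M2→F2 8·3=24, M3→F2 2·11=22, M4→F2 3·8=24.
Loads: F2 carries 27/30. Service 115; fixed 122; total 237.
Next best feasible plan costs 365.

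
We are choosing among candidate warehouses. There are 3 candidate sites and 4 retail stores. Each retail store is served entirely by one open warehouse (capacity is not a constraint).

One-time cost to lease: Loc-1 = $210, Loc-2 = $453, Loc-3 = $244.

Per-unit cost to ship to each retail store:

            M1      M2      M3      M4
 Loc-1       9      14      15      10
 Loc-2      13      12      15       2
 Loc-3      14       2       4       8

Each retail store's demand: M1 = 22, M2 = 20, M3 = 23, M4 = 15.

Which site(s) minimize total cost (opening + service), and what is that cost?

Open Loc-3 only; minimum total cost 804.

For any fixed open set, each retail store goes to its cheapest open site; total = fixed + service.
{Loc-3}: M1→Loc-3 14·22=308, M2→Loc-3 2·20=40, M3→Loc-3 4·23=92, M4→Loc-3 8·15=120. Service 560; fixed 244; total 804.
{Loc-1, Loc-3}: service 450 + fixed 454 = 904
{Loc-2, Loc-3}: service 448 + fixed 697 = 1145
{Loc-1, Loc-2, Loc-3}: service 360 + fixed 907 = 1267
No other subset beats 804.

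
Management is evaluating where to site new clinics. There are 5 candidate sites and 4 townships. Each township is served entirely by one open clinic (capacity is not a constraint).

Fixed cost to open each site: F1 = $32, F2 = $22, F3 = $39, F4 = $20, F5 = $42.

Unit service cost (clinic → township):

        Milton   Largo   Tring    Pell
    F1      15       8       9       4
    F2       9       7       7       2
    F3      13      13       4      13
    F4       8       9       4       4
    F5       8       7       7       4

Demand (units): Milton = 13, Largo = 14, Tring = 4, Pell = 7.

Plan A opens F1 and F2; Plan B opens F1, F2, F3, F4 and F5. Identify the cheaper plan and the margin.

Plan A: {F1, F2}: Milton→F2 9·13=117, Largo→F2 7·14=98, Tring→F2 7·4=28, Pell→F2 2·7=14. Service 257; fixed 54; total 311.
Plan B: {F1, F2, F3, F4, F5}: Milton→F4 8·13=104, Largo→F2 7·14=98, Tring→F3 4·4=16, Pell→F2 2·7=14. Service 232; fixed 155; total 387.
Difference: |311 − 387| = 76.

Plan A is cheaper by 76.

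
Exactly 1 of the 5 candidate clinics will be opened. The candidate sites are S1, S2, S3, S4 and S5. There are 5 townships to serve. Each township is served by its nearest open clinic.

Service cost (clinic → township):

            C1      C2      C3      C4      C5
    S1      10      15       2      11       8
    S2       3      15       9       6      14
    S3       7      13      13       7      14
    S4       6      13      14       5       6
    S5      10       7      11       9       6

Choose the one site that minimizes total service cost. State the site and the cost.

Choose S5 only; total service cost 43.

With exactly 1 open, each township uses its cheapest among the chosen.
{S5}: C1→S5 10, C2→S5 7, C3→S5 11, C4→S5 9, C5→S5 6. Service cost 43.
{S4}: service cost 44
{S1}: service cost 46
Among all 5 size-1 choices, {S5} is lowest.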